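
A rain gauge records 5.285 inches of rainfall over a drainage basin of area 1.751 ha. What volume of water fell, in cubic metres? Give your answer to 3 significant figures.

Depth: 5.285 in × 25.4 = 134.239 mm.
Area: 1.751 ha = 17510 m².
1 mm over 1 m² is 1 L, so volume = 134.239 × 17510 = 2350524.9 L = 2350 m³.

2350 cubic metres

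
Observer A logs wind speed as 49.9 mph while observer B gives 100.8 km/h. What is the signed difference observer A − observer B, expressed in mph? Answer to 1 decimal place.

observer B: 100.8 km/h = 62.634 mph.
Difference: 49.900 − 62.634 = -12.7 mph.

-12.7 mph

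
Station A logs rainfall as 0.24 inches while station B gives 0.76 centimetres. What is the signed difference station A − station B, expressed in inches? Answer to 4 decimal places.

-0.0592 in

station B: 0.76 cm = 0.299213 in.
Difference: 0.240000 − 0.299213 = -0.0592 in.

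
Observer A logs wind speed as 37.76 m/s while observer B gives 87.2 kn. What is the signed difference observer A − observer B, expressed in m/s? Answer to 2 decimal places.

observer B: 87.2 kt = 44.8596 m/s.
Difference: 37.7600 − 44.8596 = -7.10 m/s.

-7.10 m/s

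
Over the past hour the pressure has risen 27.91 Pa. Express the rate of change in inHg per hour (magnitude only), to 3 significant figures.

27.91 Pa / 1 h × 0.0002953 inHg/Pa = 0.00824 inHg/h.

0.00824 inHg per hour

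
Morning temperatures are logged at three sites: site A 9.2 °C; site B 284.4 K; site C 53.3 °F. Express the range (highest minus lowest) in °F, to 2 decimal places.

4.74 °F

site B: 284.4 K = 11.250 °C.
site C: 53.3 °F = 11.833 °C.
Spread: 11.833 − 9.200 = 2.633 °C = 4.74 °F.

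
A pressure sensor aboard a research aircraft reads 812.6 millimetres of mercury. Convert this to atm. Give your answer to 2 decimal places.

1.07 atm

1 mmHg = 0.00131579 atm, so 812.6 × 0.00131579 = 1.07 atm.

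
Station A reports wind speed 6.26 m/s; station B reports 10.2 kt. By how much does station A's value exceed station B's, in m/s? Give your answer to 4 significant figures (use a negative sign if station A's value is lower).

1.013 m/s

station B: 10.2 kt = 5.24733 m/s.
Difference: 6.26000 − 5.24733 = 1.013 m/s.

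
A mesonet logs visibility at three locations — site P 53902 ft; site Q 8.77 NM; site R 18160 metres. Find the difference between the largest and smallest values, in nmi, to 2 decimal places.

site P: 53902 ft = 8.8711 nmi.
site R: 18160 m = 9.8056 nmi.
Spread: 9.8056 − 8.7700 = 1.04 nmi.

1.04 nmi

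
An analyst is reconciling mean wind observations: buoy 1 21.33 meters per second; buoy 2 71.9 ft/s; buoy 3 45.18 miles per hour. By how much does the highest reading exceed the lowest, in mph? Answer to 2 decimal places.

buoy 1: 21.33 m/s = 47.7139 mph.
buoy 2: 71.9 ft/s = 49.0227 mph.
Spread: 49.0227 − 45.1800 = 3.84 mph.

3.84 mph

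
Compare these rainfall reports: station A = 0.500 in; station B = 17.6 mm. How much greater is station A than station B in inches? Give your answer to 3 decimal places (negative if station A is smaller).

station B: 17.6 mm = 0.69291 in.
Difference: 0.50000 − 0.69291 = -0.193 in.

-0.193 in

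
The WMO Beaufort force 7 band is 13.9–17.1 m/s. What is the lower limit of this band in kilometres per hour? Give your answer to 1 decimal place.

13.9–17.1 m/s × 3.6 = 50.0–61.6 km/h.

50.0 km/h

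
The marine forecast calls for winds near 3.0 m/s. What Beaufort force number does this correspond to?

Beaufort force 2

3.0 m/s lies in the Beaufort 2 band (light breeze, 1.6–3.3 m/s).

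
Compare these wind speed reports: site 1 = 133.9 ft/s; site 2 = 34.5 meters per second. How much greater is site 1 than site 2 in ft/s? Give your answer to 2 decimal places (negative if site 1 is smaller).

20.71 ft/s

site 2: 34.5 m/s = 113.1890 ft/s.
Difference: 133.9000 − 113.1890 = 20.71 ft/s.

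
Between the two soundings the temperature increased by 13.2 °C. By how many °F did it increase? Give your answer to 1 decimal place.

23.8 °F

A change of 1 °C equals a change of 1.8 °F: Δ°F = 13.2 × 1.8 = 23.8 °F.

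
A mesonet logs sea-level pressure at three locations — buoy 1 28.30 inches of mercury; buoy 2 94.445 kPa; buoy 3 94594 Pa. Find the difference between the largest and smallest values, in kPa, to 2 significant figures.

buoy 1: 28.30 inHg = 95.835 kPa.
buoy 3: 94594 Pa = 94.594 kPa.
Spread: 95.835 − 94.445 = 1.4 kPa.

1.4 kPa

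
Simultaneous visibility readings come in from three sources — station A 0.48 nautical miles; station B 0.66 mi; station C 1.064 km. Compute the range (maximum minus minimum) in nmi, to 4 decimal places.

0.0945 nmi

station B: 0.66 SM = 0.573524 nmi.
station C: 1.064 km = 0.574514 nmi.
Spread: 0.574514 − 0.480000 = 0.0945 nmi.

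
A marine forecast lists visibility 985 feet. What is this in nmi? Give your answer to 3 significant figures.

0.162 nmi

1 ft = 0.000164579 nmi, so 985 × 0.000164579 = 0.162 nmi.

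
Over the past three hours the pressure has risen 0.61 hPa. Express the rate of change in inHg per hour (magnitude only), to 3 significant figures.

0.00600 inHg per hour

0.61 hPa / 3 h × 0.02953 inHg/hPa = 0.00600 inHg/h.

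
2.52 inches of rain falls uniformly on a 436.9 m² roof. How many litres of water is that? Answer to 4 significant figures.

Depth: 2.52 in × 25.4 = 64.008 mm.
1 mm over 1 m² is 1 L, so volume = 64.008 × 436.9 = 27965.095 L ≈ 27970 L.

27970 litres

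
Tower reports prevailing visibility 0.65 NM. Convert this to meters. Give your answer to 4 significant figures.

1 nmi = 1852 m, so 0.65 × 1852 = 1204 m.

1204 m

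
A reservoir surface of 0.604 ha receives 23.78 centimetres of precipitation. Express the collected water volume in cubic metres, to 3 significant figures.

Depth: 23.78 cm × 10 = 237.8 mm.
Area: 0.604 ha = 6040 m².
1 mm over 1 m² is 1 L, so volume = 237.8 × 6040 = 1436312 L = 1440 m³.

1440 cubic metres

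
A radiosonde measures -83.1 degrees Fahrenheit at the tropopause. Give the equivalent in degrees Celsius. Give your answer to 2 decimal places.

-63.94 °C

°C = (°F − 32) × 5/9 = (-83.1 − 32) / 1.8 = -63.94 °C.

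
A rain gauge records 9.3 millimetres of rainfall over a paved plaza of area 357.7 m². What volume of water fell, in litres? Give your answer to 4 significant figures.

3327 litres

1 mm over 1 m² is 1 L, so volume = 9.3 × 357.7 = 3326.61 L ≈ 3327 L.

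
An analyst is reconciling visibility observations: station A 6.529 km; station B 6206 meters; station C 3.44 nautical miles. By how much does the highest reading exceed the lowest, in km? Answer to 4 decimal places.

station B: 6206 m = 6.206000 km.
station C: 3.44 nmi = 6.370880 km.
Spread: 6.529000 − 6.206000 = 0.3230 km.

0.3230 km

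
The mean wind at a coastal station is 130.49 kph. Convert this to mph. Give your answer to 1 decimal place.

81.1 mph

1 km/h = 0.621371 mph, so 130.49 × 0.621371 = 81.1 mph.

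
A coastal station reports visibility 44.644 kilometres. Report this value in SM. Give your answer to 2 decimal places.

1 km = 0.621371 SM, so 44.644 × 0.621371 = 27.74 SM.

27.74 SM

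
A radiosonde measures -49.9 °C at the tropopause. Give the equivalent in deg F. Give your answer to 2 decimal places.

-57.82 °F

°F = °C × 9/5 + 32 = -49.9 × 1.8 + 32 = -57.82 °F.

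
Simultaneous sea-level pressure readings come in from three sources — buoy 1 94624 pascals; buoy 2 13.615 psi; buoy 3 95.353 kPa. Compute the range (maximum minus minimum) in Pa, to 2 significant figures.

buoy 2: 13.615 psi = 93872.12 Pa.
buoy 3: 95.353 kPa = 95353.00 Pa.
Spread: 95353.00 − 93872.12 = 1500 Pa.

1500 Pa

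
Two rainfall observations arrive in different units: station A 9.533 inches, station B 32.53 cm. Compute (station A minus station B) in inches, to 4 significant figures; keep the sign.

-3.274 in

station B: 32.53 cm = 12.80709 in.
Difference: 9.53300 − 12.80709 = -3.274 in.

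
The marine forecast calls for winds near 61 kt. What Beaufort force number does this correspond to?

Beaufort force 11

61 kt lies in the Beaufort 11 band (violent storm, 56–63 kt).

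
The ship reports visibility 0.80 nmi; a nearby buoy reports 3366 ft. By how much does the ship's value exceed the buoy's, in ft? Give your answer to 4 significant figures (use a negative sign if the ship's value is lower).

the ship: 0.80 nmi = 4860.89 ft.
Difference: 4860.89 − 3366.00 = 1495 ft.

1495 ft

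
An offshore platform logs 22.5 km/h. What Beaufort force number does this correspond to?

Beaufort force 4

22.5 km/h = 6.2 m/s, which is Beaufort 4 (moderate breeze, 5.5–7.9 m/s).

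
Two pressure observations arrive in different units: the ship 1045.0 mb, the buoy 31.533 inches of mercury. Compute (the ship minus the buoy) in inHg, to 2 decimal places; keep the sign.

-0.67 inHg

the ship: 1045.0 mb = 30.8588 inHg.
Difference: 30.8588 − 31.5330 = -0.67 inHg.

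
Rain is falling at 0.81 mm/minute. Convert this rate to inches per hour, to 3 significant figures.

1.91 in/hour

0.81 mm/minute × 0.0393701 in/mm × 60 minute/hour = 1.91 in/hour.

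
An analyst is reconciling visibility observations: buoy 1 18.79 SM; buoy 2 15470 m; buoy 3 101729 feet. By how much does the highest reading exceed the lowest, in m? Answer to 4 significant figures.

15540 m

buoy 1: 18.79 SM = 30239.57 m.
buoy 3: 101729 ft = 31007.00 m.
Spread: 31007.00 − 15470.00 = 15540 m.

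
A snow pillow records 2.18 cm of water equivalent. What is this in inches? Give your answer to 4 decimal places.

1 cm = 0.393701 in, so 2.18 × 0.393701 = 0.8583 in.

0.8583 in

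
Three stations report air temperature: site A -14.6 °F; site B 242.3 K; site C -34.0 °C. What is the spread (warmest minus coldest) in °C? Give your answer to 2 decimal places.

8.11 °C

site A: -14.6 °F = -25.889 °C.
site B: 242.3 K = -30.850 °C.
Spread: (-25.889) − (-34.000) = 8.111 °C.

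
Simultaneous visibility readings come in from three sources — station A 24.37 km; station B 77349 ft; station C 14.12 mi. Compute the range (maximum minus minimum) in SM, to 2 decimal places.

1.02 SM

station A: 24.37 km = 15.1428 SM.
station B: 77349 ft = 14.6494 SM.
Spread: 15.1428 − 14.1200 = 1.02 SM.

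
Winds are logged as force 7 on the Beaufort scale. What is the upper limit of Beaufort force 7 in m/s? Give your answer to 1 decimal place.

Beaufort 7 (near gale) spans 13.9–17.1 m/s.

17.1 m/s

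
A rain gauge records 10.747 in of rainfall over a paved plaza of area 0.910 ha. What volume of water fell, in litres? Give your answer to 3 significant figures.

2480000 litres

Depth: 10.747 in × 25.4 = 272.9738 mm.
Area: 0.910 ha = 9100 m².
1 mm over 1 m² is 1 L, so volume = 272.9738 × 9100 = 2484061.6 L ≈ 2480000 L.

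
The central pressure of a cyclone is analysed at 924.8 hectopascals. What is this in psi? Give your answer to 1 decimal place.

13.4 psi

1 hPa = 0.0145038 psi, so 924.8 × 0.0145038 = 13.4 psi.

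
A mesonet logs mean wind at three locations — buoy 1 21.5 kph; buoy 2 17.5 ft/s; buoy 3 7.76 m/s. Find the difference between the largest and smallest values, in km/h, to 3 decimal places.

buoy 2: 17.5 ft/s = 19.20240 km/h.
buoy 3: 7.76 m/s = 27.93600 km/h.
Spread: 27.93600 − 19.20240 = 8.734 km/h.

8.734 km/h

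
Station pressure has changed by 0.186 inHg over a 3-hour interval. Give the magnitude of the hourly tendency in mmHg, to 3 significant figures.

0.186 inHg / 3 h × 25.4 mmHg/inHg = 1.57 mmHg/h.

1.57 mmHg per hour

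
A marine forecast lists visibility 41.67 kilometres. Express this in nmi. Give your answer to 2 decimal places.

22.50 nmi

1 km = 0.539957 nmi, so 41.67 × 0.539957 = 22.50 nmi.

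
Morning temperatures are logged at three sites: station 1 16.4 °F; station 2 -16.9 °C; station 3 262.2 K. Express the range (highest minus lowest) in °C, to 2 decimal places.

8.23 °C

station 1: 16.4 °F = -8.667 °C.
station 3: 262.2 K = -10.950 °C.
Spread: (-8.667) − (-16.900) = 8.233 °C.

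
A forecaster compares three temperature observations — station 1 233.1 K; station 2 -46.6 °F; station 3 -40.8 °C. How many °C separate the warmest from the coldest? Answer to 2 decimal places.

station 1: 233.1 K = -40.050 °C.
station 2: -46.6 °F = -43.667 °C.
Spread: (-40.050) − (-43.667) = 3.617 °C.

3.62 °C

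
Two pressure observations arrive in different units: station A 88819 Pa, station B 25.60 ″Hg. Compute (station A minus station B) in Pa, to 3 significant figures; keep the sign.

station B: 25.60 inHg = 86691.56 Pa.
Difference: 88819.00 − 86691.56 = 2130 Pa.

2130 Pa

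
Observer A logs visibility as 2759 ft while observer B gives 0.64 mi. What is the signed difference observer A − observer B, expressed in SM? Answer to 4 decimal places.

-0.1175 SM

observer A: 2759 ft = 0.522538 SM.
Difference: 0.522538 − 0.640000 = -0.1175 SM.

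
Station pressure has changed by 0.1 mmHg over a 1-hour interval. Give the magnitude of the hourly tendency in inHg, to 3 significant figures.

0.00394 inHg per hour

0.1 mmHg / 1 h × 0.0393701 inHg/mmHg = 0.00394 inHg/h.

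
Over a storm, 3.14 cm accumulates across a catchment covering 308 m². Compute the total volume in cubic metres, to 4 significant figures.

9.671 cubic metres

Depth: 3.14 cm × 10 = 31.4 mm.
1 mm over 1 m² is 1 L, so volume = 31.4 × 308 = 9671.2 L = 9.671 m³.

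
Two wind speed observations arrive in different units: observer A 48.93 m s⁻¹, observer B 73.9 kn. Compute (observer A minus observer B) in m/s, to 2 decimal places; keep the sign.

observer B: 73.9 kt = 38.0174 m/s.
Difference: 48.9300 − 38.0174 = 10.91 m/s.

10.91 m/s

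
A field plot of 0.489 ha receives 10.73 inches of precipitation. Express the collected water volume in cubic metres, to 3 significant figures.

Depth: 10.73 in × 25.4 = 272.542 mm.
Area: 0.489 ha = 4890 m².
1 mm over 1 m² is 1 L, so volume = 272.542 × 4890 = 1332730.4 L = 1330 m³.

1330 cubic metres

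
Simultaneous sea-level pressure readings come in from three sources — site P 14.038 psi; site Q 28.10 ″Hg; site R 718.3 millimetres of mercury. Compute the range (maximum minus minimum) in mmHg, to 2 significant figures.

12 mmHg

site P: 14.038 psi = 725.97 mmHg.
site Q: 28.10 inHg = 713.74 mmHg.
Spread: 725.97 − 713.74 = 12 mmHg.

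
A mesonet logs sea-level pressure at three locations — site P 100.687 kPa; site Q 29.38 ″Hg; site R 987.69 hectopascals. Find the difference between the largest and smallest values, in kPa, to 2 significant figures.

1.9 kPa

site Q: 29.38 inHg = 99.492 kPa.
site R: 987.69 hPa = 98.769 kPa.
Spread: 100.687 − 98.769 = 1.9 kPa.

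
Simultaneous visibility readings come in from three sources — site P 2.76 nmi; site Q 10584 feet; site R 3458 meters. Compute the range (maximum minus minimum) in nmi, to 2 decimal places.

1.02 nmi

site Q: 10584 ft = 1.7419 nmi.
site R: 3458 m = 1.8672 nmi.
Spread: 2.7600 − 1.7419 = 1.02 nmi.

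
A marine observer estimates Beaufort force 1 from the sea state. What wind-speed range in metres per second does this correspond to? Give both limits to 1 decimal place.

0.3 to 1.5 m/s

Beaufort 1 (light air) spans 0.3–1.5 m/s.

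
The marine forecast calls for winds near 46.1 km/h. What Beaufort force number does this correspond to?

Beaufort force 6

46.1 km/h = 12.8 m/s, which is Beaufort 6 (strong breeze, 10.8–13.8 m/s).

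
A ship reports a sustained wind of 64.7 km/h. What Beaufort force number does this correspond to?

64.7 km/h = 18.0 m/s, which is Beaufort 8 (gale, 17.2–20.7 m/s).

Beaufort force 8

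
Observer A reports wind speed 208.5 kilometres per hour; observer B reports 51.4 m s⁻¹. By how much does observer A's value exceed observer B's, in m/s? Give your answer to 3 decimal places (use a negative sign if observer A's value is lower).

observer A: 208.5 km/h = 57.91667 m/s.
Difference: 57.91667 − 51.40000 = 6.517 m/s.

6.517 m/s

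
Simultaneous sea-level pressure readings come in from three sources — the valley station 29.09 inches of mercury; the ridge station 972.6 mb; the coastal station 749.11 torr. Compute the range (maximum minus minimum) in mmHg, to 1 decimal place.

19.6 mmHg

the valley station: 29.09 inHg = 738.886 mmHg.
the ridge station: 972.6 mb = 729.510 mmHg.
Spread: 749.110 − 729.510 = 19.6 mmHg.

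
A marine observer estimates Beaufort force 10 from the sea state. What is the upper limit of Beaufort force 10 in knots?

55 kt

Beaufort 10 (storm) spans 48–55 knots.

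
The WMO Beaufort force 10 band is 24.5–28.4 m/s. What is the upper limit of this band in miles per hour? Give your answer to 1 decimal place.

63.5 mph

24.5–28.4 m/s × 2.237 = 54.8–63.5 mph.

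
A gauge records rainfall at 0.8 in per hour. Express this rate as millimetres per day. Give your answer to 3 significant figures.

0.8 in/hour × 25.4 mm/in × 24 hour/day = 488 mm/day.

488 mm/day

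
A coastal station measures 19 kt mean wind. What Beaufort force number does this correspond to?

Beaufort force 5

19 kt lies in the Beaufort 5 band (fresh breeze, 17–21 kt).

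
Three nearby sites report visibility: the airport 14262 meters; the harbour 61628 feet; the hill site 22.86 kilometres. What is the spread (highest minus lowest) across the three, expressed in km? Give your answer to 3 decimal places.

8.598 km

the airport: 14262 m = 14.26200 km.
the harbour: 61628 ft = 18.78421 km.
Spread: 22.86000 − 14.26200 = 8.598 km.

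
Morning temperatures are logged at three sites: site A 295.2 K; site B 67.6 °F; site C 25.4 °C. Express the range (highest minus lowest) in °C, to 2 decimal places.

5.62 °C

site A: 295.2 K = 22.050 °C.
site B: 67.6 °F = 19.778 °C.
Spread: 25.400 − 19.778 = 5.622 °C.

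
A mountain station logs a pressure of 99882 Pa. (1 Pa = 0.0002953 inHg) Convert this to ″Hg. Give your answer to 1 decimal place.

1 Pa = 0.0002953 inHg, so 99882 × 0.0002953 = 29.5 inHg.

29.5 inHg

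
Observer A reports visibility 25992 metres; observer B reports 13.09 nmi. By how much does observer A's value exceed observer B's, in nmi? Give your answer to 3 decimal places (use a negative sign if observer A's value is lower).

0.945 nmi

observer A: 25992 m = 14.03456 nmi.
Difference: 14.03456 − 13.09000 = 0.945 nmi.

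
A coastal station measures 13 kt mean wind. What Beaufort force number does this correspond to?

13 kt lies in the Beaufort 4 band (moderate breeze, 11–16 kt).

Beaufort force 4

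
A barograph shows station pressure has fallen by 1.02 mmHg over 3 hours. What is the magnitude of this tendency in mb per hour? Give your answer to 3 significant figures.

0.453 mb per hour

1.02 mmHg / 3 h × 1.33322 mb/mmHg = 0.453 mb/h.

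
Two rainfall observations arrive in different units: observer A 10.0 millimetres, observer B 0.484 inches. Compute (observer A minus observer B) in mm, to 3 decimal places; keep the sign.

observer B: 0.484 in = 12.29360 mm.
Difference: 10.00000 − 12.29360 = -2.294 mm.

-2.294 mm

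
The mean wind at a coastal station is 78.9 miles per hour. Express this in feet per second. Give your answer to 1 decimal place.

115.7 ft/s

1 mph = 1.46667 ft/s, so 78.9 × 1.46667 = 115.7 ft/s.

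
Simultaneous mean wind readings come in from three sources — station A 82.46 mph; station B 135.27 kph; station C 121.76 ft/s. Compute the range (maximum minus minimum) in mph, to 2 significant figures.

1.6 mph

station B: 135.27 km/h = 84.053 mph.
station C: 121.76 ft/s = 83.018 mph.
Spread: 84.053 − 82.460 = 1.6 mph.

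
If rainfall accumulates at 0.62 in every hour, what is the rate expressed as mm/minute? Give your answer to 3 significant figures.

0.62 in/hour × 25.4 mm/in × 0.0166667 hour/minute = 0.262 mm/minute.

0.262 mm/minute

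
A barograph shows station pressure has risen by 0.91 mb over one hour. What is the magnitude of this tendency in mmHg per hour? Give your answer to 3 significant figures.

0.91 mb / 1 h × 0.750062 mmHg/mb = 0.683 mmHg/h.

0.683 mmHg per hour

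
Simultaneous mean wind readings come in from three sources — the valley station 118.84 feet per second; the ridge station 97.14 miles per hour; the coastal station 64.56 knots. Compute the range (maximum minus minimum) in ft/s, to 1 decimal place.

the ridge station: 97.14 mph = 142.472 ft/s.
the coastal station: 64.56 kt = 108.965 ft/s.
Spread: 142.472 − 108.965 = 33.5 ft/s.

33.5 ft/s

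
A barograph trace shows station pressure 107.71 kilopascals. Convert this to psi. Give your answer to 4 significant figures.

15.62 psi

1 kPa = 0.145038 psi, so 107.71 × 0.145038 = 15.62 psi.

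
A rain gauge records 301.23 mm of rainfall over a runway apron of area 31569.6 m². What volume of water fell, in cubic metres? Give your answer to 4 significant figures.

1 mm over 1 m² is 1 L, so volume = 301.23 × 31569.6 = 9509710.6 L = 9510 m³.

9510 cubic metres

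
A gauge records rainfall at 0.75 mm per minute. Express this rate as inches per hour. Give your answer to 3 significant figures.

1.77 in/hour

0.75 mm/minute × 0.0393701 in/mm × 60 minute/hour = 1.77 in/hour.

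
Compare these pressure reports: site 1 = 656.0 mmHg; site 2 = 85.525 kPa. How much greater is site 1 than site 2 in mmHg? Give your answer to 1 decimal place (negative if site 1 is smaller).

14.5 mmHg

site 2: 85.525 kPa = 641.490 mmHg.
Difference: 656.000 − 641.490 = 14.5 mmHg.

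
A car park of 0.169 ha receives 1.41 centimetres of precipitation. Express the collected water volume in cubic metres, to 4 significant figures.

23.83 cubic metres

Depth: 1.41 cm × 10 = 14.1 mm.
Area: 0.169 ha = 1690 m².
1 mm over 1 m² is 1 L, so volume = 14.1 × 1690 = 23829 L = 23.83 m³.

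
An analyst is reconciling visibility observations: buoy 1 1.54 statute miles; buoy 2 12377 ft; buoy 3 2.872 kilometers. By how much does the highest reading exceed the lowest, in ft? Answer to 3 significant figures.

4250 ft

buoy 1: 1.54 SM = 8131.20 ft.
buoy 3: 2.872 km = 9422.57 ft.
Spread: 12377.00 − 8131.20 = 4250 ft.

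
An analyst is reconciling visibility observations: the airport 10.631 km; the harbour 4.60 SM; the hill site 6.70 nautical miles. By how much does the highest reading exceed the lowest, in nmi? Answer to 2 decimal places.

the airport: 10.631 km = 5.7403 nmi.
the harbour: 4.60 SM = 3.9973 nmi.
Spread: 6.7000 − 3.9973 = 2.70 nmi.

2.70 nmi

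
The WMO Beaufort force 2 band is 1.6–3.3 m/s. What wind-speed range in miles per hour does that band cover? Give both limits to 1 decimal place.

3.6 to 7.4 mph

1.6–3.3 m/s × 2.237 = 3.6–7.4 mph.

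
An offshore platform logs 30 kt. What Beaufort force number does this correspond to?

Beaufort force 7

30 kt lies in the Beaufort 7 band (near gale, 28–33 kt).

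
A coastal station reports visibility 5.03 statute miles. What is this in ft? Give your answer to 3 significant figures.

1 SM = 5280 ft, so 5.03 × 5280 = 26600 ft.

26600 ft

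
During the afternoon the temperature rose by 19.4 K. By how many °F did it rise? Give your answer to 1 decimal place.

A change of 1 °C equals a change of 1.8 °F: Δ°F = 19.4 × 1.8 = 34.9 °F.

34.9 °F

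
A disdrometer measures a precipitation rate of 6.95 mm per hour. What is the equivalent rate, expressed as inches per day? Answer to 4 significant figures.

6.567 in/day

6.95 mm/hour × 0.0393701 in/mm × 24 hour/day = 6.567 in/day.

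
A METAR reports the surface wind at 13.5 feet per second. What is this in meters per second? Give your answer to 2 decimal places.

1 ft/s = 0.3048 m/s, so 13.5 × 0.3048 = 4.11 m/s.

4.11 m/s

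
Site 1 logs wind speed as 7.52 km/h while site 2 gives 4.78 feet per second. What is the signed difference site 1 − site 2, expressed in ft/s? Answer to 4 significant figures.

2.073 ft/s

site 1: 7.52 km/h = 6.85331 ft/s.
Difference: 6.85331 − 4.78000 = 2.073 ft/s.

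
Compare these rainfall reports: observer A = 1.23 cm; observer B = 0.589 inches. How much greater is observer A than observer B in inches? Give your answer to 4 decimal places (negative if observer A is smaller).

observer A: 1.23 cm = 0.484252 in.
Difference: 0.484252 − 0.589000 = -0.1047 in.

-0.1047 in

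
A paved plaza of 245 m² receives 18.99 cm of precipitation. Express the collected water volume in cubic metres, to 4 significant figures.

Depth: 18.99 cm × 10 = 189.9 mm.
1 mm over 1 m² is 1 L, so volume = 189.9 × 245 = 46525.5 L = 46.53 m³.

46.53 cubic metres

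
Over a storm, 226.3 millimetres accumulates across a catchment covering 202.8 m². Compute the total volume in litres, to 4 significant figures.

45890 litres

1 mm over 1 m² is 1 L, so volume = 226.3 × 202.8 = 45893.64 L ≈ 45890 L.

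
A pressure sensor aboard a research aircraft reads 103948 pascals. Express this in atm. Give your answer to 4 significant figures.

1.026 atm

1 Pa = 9.86923e-06 atm, so 103948 × 9.86923e-06 = 1.026 atm.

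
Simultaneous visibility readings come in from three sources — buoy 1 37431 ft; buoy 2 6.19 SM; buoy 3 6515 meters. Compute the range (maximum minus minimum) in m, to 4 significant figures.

4894 m

buoy 1: 37431 ft = 11408.97 m.
buoy 2: 6.19 SM = 9961.84 m.
Spread: 11408.97 − 6515.00 = 4894 m.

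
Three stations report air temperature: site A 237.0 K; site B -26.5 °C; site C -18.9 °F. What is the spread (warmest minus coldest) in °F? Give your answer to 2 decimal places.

site A: 237.0 K = -36.150 °C.
site C: -18.9 °F = -28.278 °C.
Spread: (-26.500) − (-36.150) = 9.650 °C = 17.37 °F.

17.37 °F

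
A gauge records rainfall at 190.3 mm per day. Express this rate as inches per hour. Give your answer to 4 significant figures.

190.3 mm/day × 0.0393701 in/mm × 0.0416667 day/hour = 0.3122 in/hour.

0.3122 in/hour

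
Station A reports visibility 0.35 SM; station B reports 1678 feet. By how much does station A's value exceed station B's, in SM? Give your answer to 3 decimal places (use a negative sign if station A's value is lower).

station B: 1678 ft = 0.31780 SM.
Difference: 0.35000 − 0.31780 = 0.032 SM.

0.032 SM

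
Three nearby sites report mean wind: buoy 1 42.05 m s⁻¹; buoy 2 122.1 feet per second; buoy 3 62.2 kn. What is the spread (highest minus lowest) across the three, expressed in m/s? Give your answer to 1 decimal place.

10.1 m/s

buoy 2: 122.1 ft/s = 37.216 m/s.
buoy 3: 62.2 kt = 31.998 m/s.
Spread: 42.050 − 31.998 = 10.1 m/s.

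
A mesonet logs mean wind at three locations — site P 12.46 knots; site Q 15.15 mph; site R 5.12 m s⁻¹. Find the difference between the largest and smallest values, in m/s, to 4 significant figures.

1.653 m/s

site P: 12.46 kt = 6.40998 m/s.
site Q: 15.15 mph = 6.77266 m/s.
Spread: 6.77266 − 5.12000 = 1.653 m/s.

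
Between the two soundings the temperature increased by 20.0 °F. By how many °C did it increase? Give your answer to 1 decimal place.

11.1 °C

For a temperature change the 32° offset cancels: Δ°C = 20.0 × 0.5556 = 11.1 °C.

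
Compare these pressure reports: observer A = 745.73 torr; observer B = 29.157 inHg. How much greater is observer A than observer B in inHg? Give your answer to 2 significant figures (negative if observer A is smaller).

observer A: 745.73 mmHg = 29.3594 inHg.
Difference: 29.3594 − 29.1570 = 0.20 inHg.

0.20 inHg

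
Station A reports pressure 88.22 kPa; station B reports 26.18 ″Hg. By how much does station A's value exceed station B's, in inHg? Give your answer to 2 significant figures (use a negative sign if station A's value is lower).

station A: 88.22 kPa = 26.0513 inHg.
Difference: 26.0513 − 26.1800 = -0.13 inHg.

-0.13 inHg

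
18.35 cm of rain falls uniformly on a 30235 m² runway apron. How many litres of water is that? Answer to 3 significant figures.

Depth: 18.35 cm × 10 = 183.5 mm.
1 mm over 1 m² is 1 L, so volume = 183.5 × 30235 = 5548122.5 L ≈ 5550000 L.

5550000 litres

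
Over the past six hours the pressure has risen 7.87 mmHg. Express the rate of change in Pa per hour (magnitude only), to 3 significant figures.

175 Pa per hour

7.87 mmHg / 6 h × 133.322 Pa/mmHg = 175 Pa/h.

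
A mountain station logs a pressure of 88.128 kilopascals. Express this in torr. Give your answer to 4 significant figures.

661.0 mmHg

1 kPa = 7.50062 mmHg, so 88.128 × 7.50062 = 661.0 mmHg.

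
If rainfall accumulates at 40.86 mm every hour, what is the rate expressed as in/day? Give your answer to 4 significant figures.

38.61 in/day

40.86 mm/hour × 0.0393701 in/mm × 24 hour/day = 38.61 in/day.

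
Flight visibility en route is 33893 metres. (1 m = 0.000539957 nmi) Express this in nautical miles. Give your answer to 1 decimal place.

18.3 nmi

1 m = 0.000539957 nmi, so 33893 × 0.000539957 = 18.3 nmi.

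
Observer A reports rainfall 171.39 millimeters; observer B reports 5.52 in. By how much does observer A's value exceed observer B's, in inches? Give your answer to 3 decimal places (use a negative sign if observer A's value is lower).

observer A: 171.39 mm = 6.74764 in.
Difference: 6.74764 − 5.52000 = 1.228 in.

1.228 in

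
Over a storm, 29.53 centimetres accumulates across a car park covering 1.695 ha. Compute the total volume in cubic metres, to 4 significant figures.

Depth: 29.53 cm × 10 = 295.3 mm.
Area: 1.695 ha = 16950 m².
1 mm over 1 m² is 1 L, so volume = 295.3 × 16950 = 5005335 L = 5005 m³.

5005 cubic metres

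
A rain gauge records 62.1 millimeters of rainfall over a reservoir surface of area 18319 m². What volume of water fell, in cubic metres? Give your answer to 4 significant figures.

1 mm over 1 m² is 1 L, so volume = 62.1 × 18319 = 1137609.9 L = 1138 m³.

1138 cubic metres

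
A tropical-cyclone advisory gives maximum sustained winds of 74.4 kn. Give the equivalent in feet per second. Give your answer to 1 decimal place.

125.6 ft/s

1 kt = 1.68781 ft/s, so 74.4 × 1.68781 = 125.6 ft/s.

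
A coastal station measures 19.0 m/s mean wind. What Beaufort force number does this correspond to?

Beaufort force 8

19.0 m/s lies in the Beaufort 8 band (gale, 17.2–20.7 m/s).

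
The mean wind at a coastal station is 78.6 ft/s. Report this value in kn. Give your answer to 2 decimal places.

1 ft/s = 0.592484 kt, so 78.6 × 0.592484 = 46.57 kt.

46.57 kt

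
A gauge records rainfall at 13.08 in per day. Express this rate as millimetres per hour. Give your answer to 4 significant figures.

13.08 in/day × 25.4 mm/in × 0.0416667 day/hour = 13.84 mm/hour.

13.84 mm/hour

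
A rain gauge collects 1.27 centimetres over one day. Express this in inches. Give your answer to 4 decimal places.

1 cm = 0.393701 in, so 1.27 × 0.393701 = 0.5000 in.

0.5000 in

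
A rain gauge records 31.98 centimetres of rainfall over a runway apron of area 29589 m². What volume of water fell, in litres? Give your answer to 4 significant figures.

Depth: 31.98 cm × 10 = 319.8 mm.
1 mm over 1 m² is 1 L, so volume = 319.8 × 29589 = 9462562.2 L ≈ 9463000 L.

9463000 litres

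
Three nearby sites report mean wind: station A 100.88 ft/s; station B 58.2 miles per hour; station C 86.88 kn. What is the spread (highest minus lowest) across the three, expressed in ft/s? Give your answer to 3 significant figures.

station B: 58.2 mph = 85.360 ft/s.
station C: 86.88 kt = 146.637 ft/s.
Spread: 146.637 − 85.360 = 61.3 ft/s.

61.3 ft/s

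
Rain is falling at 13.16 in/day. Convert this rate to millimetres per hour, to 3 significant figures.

13.16 in/day × 25.4 mm/in × 0.0416667 day/hour = 13.9 mm/hour.

13.9 mm/hour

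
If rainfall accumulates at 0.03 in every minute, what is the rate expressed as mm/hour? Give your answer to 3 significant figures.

0.03 in/minute × 25.4 mm/in × 60 minute/hour = 45.7 mm/hour.

45.7 mm/hour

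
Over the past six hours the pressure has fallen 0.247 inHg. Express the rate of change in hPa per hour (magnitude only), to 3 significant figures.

0.247 inHg / 6 h × 33.8639 hPa/inHg = 1.39 hPa/h.

1.39 hPa per hour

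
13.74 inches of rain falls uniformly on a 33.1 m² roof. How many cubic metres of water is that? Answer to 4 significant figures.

Depth: 13.74 in × 25.4 = 348.996 mm.
1 mm over 1 m² is 1 L, so volume = 348.996 × 33.1 = 11551.768 L = 11.55 m³.

11.55 cubic metres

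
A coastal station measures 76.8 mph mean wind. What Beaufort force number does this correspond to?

76.8 mph = 34.3 m/s, which is Beaufort 12 (hurricane force, ≥32.7 m/s).

Beaufort force 12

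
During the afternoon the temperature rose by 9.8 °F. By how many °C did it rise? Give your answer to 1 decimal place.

Converting a difference, only the 9/5 scale factor applies: Δ°C = 9.8 × 0.5556 = 5.4 °C.

5.4 °C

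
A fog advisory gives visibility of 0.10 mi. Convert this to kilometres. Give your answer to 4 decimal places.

1 SM = 1.60934 km, so 0.10 × 1.60934 = 0.1609 km.

0.1609 km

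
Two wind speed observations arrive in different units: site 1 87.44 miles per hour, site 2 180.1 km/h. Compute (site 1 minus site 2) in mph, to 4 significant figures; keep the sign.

-24.47 mph

site 2: 180.1 km/h = 111.9090 mph.
Difference: 87.4400 − 111.9090 = -24.47 mph.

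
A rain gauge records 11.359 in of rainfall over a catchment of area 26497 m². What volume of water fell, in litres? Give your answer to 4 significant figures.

7645000 litres

Depth: 11.359 in × 25.4 = 288.5186 mm.
1 mm over 1 m² is 1 L, so volume = 288.5186 × 26497 = 7644877.3 L ≈ 7645000 L.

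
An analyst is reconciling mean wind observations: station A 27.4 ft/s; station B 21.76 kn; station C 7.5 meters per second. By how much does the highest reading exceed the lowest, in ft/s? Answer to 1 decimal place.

12.1 ft/s

station B: 21.76 kt = 36.727 ft/s.
station C: 7.5 m/s = 24.606 ft/s.
Spread: 36.727 − 24.606 = 12.1 ft/s.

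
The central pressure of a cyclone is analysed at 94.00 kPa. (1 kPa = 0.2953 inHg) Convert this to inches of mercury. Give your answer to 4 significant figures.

27.76 inHg

1 kPa = 0.2953 inHg, so 94.00 × 0.2953 = 27.76 inHg.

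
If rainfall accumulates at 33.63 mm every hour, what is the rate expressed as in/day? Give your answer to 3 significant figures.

31.8 in/day

33.63 mm/hour × 0.0393701 in/mm × 24 hour/day = 31.8 in/day.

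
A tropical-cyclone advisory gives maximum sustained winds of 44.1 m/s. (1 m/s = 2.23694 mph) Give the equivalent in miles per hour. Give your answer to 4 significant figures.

98.65 mph

1 m/s = 2.23694 mph, so 44.1 × 2.23694 = 98.65 mph.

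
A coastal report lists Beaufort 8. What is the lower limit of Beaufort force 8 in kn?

34 kt

Beaufort 8 (gale) spans 34–40 knots.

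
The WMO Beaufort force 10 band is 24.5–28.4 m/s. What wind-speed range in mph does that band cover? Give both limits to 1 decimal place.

54.8 to 63.5 mph

24.5–28.4 m/s × 2.237 = 54.8–63.5 mph.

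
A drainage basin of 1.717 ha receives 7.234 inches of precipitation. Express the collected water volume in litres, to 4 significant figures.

Depth: 7.234 in × 25.4 = 183.7436 mm.
Area: 1.717 ha = 17170 m².
1 mm over 1 m² is 1 L, so volume = 183.7436 × 17170 = 3154877.6 L ≈ 3155000 L.

3155000 litres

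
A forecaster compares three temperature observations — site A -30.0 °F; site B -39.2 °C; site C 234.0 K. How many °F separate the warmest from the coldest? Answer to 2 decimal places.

site A: -30.0 °F = -34.444 °C.
site C: 234.0 K = -39.150 °C.
Spread: (-34.444) − (-39.200) = 4.756 °C = 8.56 °F.

8.56 °F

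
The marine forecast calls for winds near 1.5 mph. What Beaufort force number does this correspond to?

1.5 mph = 0.7 m/s, which is Beaufort 1 (light air, 0.3–1.5 m/s).

Beaufort force 1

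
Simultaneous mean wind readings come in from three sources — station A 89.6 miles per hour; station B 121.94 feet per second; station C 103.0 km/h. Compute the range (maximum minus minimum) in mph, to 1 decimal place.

station B: 121.94 ft/s = 83.141 mph.
station C: 103.0 km/h = 64.001 mph.
Spread: 89.600 − 64.001 = 25.6 mph.

25.6 mph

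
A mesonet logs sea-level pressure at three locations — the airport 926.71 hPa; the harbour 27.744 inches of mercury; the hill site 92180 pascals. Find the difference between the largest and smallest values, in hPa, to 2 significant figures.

the harbour: 27.744 inHg = 939.52 hPa.
the hill site: 92180 Pa = 921.80 hPa.
Spread: 939.52 − 921.80 = 18 hPa.

18 hPa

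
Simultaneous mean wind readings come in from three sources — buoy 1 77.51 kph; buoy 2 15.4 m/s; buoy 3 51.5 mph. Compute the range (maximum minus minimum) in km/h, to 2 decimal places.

27.44 km/h

buoy 2: 15.4 m/s = 55.4400 km/h.
buoy 3: 51.5 mph = 82.8812 km/h.
Spread: 82.8812 − 55.4400 = 27.44 km/h.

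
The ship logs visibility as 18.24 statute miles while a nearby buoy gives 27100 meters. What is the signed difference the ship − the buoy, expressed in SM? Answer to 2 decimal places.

1.40 SM

the buoy: 27100 m = 16.8392 SM.
Difference: 18.2400 − 16.8392 = 1.40 SM.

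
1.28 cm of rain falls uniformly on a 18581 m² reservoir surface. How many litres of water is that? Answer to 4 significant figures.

Depth: 1.28 cm × 10 = 12.8 mm.
1 mm over 1 m² is 1 L, so volume = 12.8 × 18581 = 237836.8 L ≈ 237800 L.

237800 litres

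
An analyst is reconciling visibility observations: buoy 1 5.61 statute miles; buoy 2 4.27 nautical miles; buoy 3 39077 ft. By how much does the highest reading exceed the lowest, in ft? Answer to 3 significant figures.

13100 ft

buoy 1: 5.61 SM = 29620.80 ft.
buoy 2: 4.27 nmi = 25945.01 ft.
Spread: 39077.00 − 25945.01 = 13100 ft.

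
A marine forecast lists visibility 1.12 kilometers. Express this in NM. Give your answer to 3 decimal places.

1 km = 0.539957 nmi, so 1.12 × 0.539957 = 0.605 nmi.

0.605 nmi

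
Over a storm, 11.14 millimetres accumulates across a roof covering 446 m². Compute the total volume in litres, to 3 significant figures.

1 mm over 1 m² is 1 L, so volume = 11.14 × 446 = 4968.44 L ≈ 4970 L.

4970 litres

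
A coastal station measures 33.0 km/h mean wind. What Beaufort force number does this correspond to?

33.0 km/h = 9.2 m/s, which is Beaufort 5 (fresh breeze, 8.0–10.7 m/s).

Beaufort force 5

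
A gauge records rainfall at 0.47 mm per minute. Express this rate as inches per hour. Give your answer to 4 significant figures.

1.110 in/hour

0.47 mm/minute × 0.0393701 in/mm × 60 minute/hour = 1.110 in/hour.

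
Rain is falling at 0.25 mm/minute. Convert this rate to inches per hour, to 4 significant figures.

0.5906 in/hour

0.25 mm/minute × 0.0393701 in/mm × 60 minute/hour = 0.5906 in/hour.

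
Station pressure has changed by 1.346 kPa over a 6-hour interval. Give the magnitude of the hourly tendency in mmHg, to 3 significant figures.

1.346 kPa / 6 h × 7.50062 mmHg/kPa = 1.68 mmHg/h.

1.68 mmHg per hour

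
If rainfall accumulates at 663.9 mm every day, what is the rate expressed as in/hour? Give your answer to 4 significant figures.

1.089 in/hour

663.9 mm/day × 0.0393701 in/mm × 0.0416667 day/hour = 1.089 in/hour.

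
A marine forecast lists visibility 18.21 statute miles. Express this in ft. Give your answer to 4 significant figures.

1 SM = 5280 ft, so 18.21 × 5280 = 96150 ft.

96150 ft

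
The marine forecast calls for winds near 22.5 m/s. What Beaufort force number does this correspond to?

Beaufort force 9

22.5 m/s lies in the Beaufort 9 band (strong gale, 20.8–24.4 m/s).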